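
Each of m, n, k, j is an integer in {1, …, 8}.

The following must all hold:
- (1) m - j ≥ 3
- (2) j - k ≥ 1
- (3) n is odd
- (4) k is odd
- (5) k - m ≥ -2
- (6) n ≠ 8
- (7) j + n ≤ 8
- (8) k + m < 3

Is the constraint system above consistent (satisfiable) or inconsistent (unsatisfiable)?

Unsatisfiable

Constraints 1, 2, and 5 give j − k ≥ 1, k − m ≥ -2, m − j ≥ 3.
Adding all 3 inequalities: the left sides telescope to 0, and the right sides sum to 1 + (-2) + 3 = 2. So 0 ≥ 2, which is false.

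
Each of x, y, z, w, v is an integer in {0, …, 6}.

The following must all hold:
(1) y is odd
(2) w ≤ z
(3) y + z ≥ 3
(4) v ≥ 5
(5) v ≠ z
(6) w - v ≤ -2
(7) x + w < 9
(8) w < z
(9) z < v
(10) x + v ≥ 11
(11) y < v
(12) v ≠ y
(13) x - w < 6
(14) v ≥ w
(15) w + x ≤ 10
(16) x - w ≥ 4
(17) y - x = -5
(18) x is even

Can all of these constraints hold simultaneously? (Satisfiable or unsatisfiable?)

One satisfying assignment is x = 6, y = 1, z = 5, w = 2, v = 6.
For the less obvious constraints — constraint 3: y + z = 6; constraint 6: w - v = -4; constraint 7: x + w = 8 — and the others hold by inspection.

Satisfiable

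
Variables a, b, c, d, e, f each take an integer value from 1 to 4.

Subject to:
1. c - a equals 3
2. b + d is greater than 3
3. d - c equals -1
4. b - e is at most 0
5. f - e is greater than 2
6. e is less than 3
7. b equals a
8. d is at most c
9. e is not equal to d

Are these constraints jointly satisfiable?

Satisfiable

Setting (a, b, c, d, e, f) = (1, 1, 4, 3, 1, 4) satisfies everything: constraint 1: c - a = 3; constraint 2: b + d = 4, and the others follow.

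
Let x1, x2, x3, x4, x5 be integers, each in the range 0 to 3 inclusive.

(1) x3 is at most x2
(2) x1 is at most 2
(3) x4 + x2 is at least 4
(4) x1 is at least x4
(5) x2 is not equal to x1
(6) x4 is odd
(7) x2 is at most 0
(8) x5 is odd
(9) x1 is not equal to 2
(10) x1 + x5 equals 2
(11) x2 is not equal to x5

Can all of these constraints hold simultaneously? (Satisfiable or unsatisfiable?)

Unsatisfiable

From constraints 2 and 4: x4 ≤ x1 ≤ 2. From constraint 7: x2 ≤ 0. Hence x4 + x2 ≤ 2. But constraint 3 requires x4 + x2 ≥ 4, and 4 > 2. Contradiction.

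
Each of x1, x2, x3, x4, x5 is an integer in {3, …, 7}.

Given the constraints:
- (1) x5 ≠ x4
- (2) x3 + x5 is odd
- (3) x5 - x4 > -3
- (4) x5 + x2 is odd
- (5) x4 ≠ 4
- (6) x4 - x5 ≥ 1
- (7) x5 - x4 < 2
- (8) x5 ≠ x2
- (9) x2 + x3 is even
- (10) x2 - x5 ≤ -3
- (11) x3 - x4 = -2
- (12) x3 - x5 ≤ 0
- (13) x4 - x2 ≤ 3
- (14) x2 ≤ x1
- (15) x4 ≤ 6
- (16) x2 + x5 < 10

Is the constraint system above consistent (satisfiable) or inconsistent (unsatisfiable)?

Unsatisfiable

Constraints 6, 10, and 13 give x5 − x2 ≥ 3, x2 − x4 ≥ -3, x4 − x5 ≥ 1.
Adding all 3 inequalities: the left sides telescope to 0, and the right sides sum to 3 + (-3) + 1 = 1. So 0 ≥ 1, which is false.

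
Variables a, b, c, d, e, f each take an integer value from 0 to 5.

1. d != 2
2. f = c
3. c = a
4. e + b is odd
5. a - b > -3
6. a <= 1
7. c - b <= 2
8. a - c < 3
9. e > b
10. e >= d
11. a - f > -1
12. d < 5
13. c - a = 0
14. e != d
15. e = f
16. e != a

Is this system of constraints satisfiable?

Unsatisfiable

From constraints 2, 3, and 15, e = f = c = a, so e = a. But constraint 16 says e ≠ a. Contradiction.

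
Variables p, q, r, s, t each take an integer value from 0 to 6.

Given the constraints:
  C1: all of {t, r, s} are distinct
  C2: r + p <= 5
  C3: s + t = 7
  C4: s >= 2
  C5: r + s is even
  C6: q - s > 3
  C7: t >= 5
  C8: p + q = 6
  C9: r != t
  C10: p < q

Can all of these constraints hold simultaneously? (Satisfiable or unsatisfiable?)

Satisfiable

Try p = 0, q = 6, r = 4, s = 2, t = 5.
Check constraint 2: r + p = 4; constraint 3: s + t = 7; constraint 6: q - s = 4. The remaining constraints are straightforward to verify.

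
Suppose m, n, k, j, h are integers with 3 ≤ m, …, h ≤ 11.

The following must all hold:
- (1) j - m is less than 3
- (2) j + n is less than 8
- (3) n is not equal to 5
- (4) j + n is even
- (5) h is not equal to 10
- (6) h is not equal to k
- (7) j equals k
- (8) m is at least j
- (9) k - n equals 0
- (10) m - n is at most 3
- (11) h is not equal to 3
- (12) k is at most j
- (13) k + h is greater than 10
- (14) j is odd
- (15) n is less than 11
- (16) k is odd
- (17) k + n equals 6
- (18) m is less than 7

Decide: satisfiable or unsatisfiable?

Try m = 3, n = 3, k = 3, j = 3, h = 9.
Check constraint 1: j - m = 0; constraint 2: j + n = 6. The remaining constraints are straightforward to verify.

Satisfiable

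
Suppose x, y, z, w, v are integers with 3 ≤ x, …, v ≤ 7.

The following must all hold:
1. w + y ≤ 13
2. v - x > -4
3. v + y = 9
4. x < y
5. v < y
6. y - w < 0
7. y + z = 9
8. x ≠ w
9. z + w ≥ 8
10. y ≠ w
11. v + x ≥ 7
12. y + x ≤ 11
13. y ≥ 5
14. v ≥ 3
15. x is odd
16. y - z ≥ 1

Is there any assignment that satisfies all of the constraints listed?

Satisfiable

The assignment x = 5, y = 6, z = 3, w = 7, v = 3 works:
  constraint 1 holds since w + y = 13.
  constraint 2 holds since v - x = -2.
  constraint 3 holds since v + y = 9.
The rest check out directly.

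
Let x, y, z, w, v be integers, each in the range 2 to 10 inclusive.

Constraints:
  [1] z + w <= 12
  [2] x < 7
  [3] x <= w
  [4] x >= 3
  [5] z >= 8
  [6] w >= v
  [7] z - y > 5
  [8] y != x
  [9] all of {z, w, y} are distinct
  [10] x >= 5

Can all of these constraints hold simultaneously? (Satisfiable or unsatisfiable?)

Unsatisfiable

From constraint 5: z ≥ 8. From constraints 3 and 10: w ≥ x ≥ 5. Hence z + w ≥ 13. But constraint 1 requires z + w ≤ 12, and 12 < 13. Contradiction.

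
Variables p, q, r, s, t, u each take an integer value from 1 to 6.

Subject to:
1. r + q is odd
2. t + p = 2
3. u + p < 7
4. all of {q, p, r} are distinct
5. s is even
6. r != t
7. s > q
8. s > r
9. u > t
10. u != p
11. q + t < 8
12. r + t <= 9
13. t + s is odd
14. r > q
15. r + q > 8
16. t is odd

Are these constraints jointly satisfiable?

The assignment p = 1, q = 4, r = 5, s = 6, t = 1, u = 3 works:
  constraint 2 holds since t + p = 2.
  constraint 3 holds since u + p = 4.
  constraint 11 holds since q + t = 5.
The rest check out directly.

Satisfiable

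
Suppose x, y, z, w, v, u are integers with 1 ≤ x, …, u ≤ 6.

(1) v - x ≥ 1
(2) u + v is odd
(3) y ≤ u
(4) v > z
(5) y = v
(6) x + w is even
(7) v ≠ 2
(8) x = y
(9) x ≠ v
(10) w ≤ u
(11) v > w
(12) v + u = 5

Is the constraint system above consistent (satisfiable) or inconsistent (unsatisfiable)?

Unsatisfiable

From constraints 5 and 8, x = y = v, so x = v. But constraint 9 says x ≠ v. Contradiction.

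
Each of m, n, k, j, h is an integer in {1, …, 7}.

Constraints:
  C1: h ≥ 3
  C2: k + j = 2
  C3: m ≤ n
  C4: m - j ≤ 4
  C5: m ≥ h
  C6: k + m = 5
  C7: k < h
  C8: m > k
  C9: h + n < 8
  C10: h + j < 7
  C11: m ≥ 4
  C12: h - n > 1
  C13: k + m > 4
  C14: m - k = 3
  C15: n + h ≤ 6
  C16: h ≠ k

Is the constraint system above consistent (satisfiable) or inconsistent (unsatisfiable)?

From constraints 3 and 11: n ≥ m ≥ 4. From constraint 1: h ≥ 3. Hence n + h ≥ 7. But constraint 15 requires n + h ≤ 6, and 6 < 7. Contradiction.

Unsatisfiable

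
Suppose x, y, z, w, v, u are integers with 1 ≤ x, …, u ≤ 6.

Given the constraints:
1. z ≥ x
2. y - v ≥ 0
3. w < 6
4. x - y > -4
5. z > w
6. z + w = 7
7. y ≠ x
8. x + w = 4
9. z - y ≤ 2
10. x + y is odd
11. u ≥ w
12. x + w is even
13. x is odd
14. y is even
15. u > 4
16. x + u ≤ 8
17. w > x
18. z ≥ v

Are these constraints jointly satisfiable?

Satisfiable

Try x = 1, y = 2, z = 4, w = 3, v = 1, u = 5.
Check constraint 2: y - v = 1; constraint 4: x - y = -1; constraint 6: z + w = 7. The remaining constraints are straightforward to verify.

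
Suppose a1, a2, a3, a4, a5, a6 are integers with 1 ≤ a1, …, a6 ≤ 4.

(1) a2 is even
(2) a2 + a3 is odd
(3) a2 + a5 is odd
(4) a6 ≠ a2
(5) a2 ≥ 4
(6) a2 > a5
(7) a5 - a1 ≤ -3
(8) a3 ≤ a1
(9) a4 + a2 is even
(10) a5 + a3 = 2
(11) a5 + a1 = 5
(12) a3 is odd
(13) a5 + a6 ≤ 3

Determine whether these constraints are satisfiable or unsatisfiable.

Take a1 = 4, a2 = 4, a3 = 1, a4 = 4, a5 = 1, a6 = 1. Then constraint 7: a5 - a1 = -3; constraint 10: a5 + a3 = 2, and every other listed constraint is also met.

Satisfiable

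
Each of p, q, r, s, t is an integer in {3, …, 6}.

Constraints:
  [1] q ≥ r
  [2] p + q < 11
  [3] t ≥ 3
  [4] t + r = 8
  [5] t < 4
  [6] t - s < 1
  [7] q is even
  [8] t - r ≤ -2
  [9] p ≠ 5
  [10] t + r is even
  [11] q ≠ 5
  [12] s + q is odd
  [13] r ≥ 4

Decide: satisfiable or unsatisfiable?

Take p = 3, q = 6, r = 5, s = 3, t = 3. Then constraint 2: p + q = 9; constraint 4: t + r = 8, and every other listed constraint is also met.

Satisfiable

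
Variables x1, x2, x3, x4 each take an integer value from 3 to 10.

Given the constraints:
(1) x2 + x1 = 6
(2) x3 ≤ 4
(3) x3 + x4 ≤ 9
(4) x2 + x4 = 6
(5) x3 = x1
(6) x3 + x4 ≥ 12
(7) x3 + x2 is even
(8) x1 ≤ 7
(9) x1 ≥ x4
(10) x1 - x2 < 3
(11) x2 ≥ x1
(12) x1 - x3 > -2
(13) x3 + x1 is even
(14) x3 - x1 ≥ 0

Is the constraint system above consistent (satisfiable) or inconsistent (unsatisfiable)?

From constraint 2: x3 ≤ 4. From constraints 8 and 9: x4 ≤ x1 ≤ 7. Hence x3 + x4 ≤ 11. But constraint 6 requires x3 + x4 ≥ 12, and 12 > 11. Contradiction.

Unsatisfiable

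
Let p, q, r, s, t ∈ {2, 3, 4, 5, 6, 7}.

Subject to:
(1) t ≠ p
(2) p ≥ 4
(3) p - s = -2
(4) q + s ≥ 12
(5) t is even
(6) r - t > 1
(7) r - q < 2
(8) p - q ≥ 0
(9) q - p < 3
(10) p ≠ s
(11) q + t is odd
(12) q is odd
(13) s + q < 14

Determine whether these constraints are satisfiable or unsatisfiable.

The assignment p = 5, q = 5, r = 5, s = 7, t = 2 works:
  constraint 3 holds since p - s = -2.
  constraint 4 holds since q + s = 12.
  constraint 6 holds since r - t = 3.
The rest check out directly.

Satisfiable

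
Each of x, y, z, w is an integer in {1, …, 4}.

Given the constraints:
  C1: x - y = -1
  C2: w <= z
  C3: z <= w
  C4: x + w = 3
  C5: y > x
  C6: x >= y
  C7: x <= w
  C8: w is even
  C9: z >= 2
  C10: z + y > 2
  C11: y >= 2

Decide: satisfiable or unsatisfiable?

Unsatisfiable

From constraints 6 and 11: x ≥ y ≥ 2. From constraints 3 and 9: w ≥ z ≥ 2. Hence x + w ≥ 4. But constraint 4 requires x + w = 3, and 3 < 4. Contradiction.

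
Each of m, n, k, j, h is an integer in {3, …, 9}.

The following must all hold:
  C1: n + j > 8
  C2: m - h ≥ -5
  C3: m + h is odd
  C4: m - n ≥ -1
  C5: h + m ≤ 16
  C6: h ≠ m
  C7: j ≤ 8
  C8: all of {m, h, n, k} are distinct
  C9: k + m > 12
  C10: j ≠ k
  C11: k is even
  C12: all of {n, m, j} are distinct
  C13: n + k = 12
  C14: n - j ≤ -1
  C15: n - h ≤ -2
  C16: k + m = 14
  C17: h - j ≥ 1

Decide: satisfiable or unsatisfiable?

Satisfiable

Try m = 6, n = 4, k = 8, j = 5, h = 9.
Check constraint 1: n + j = 9; constraint 2: m - h = -3; constraint 4: m - n = 2. The remaining constraints are straightforward to verify.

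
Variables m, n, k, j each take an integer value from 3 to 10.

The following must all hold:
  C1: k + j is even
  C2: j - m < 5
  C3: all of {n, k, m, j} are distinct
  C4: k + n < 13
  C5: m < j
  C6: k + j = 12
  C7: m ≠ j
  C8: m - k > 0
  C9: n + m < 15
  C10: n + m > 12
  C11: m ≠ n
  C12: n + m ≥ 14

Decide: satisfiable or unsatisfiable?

Try m = 6, n = 8, k = 3, j = 9.
Check constraint 2: j - m = 3; constraint 4: k + n = 11; constraint 6: k + j = 12. The remaining constraints are straightforward to verify.

Satisfiable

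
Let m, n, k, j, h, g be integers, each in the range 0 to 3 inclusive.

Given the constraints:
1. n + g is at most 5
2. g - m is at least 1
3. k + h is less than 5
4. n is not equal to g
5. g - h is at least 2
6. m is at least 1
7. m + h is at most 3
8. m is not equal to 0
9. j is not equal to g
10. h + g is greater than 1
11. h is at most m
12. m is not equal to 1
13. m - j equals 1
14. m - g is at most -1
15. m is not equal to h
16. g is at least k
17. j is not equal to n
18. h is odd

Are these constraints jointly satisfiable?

The assignment m = 2, n = 2, k = 3, j = 1, h = 1, g = 3 works:
  constraint 1 holds since n + g = 5.
  constraint 2 holds since g - m = 1.
The rest check out directly.

Satisfiable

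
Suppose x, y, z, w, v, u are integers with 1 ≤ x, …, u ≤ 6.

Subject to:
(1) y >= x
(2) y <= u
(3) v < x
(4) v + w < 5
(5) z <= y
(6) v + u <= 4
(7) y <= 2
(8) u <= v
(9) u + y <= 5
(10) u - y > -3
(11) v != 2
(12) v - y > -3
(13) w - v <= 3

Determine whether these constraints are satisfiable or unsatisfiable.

Constraints 1, 2, 3, and 8 give y ≤ u, u ≤ v, v < x, x ≤ y. Chaining: y ≤ u ≤ v < x ≤ y, which forces y < y — impossible.

Unsatisfiable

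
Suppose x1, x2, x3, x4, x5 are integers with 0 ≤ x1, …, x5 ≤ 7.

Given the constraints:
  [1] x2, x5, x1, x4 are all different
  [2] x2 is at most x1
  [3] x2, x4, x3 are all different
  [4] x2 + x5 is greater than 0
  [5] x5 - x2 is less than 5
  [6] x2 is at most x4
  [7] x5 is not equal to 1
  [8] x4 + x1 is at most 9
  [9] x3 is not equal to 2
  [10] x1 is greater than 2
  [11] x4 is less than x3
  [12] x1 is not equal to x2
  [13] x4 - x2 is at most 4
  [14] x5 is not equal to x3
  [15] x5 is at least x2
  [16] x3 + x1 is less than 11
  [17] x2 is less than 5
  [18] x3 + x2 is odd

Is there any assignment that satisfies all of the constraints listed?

Satisfiable

Setting (x1, x2, x3, x4, x5) = (5, 0, 5, 1, 3) satisfies everything: constraint 4: x2 + x5 = 3; constraint 5: x5 - x2 = 3, and the others follow.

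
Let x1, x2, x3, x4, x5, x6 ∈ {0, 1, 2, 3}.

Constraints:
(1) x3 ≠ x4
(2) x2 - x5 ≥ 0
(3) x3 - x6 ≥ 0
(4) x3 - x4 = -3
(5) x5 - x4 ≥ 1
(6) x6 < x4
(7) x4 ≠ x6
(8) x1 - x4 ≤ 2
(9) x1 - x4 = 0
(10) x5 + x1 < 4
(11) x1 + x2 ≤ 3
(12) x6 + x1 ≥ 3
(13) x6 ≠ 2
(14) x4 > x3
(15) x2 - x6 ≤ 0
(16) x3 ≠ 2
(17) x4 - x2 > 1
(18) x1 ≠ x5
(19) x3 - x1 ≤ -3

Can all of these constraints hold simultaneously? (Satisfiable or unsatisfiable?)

Constraints 2, 3, 5, 8, 15, and 19 give x3 − x6 ≥ 0, x6 − x2 ≥ 0, x2 − x5 ≥ 0, x5 − x4 ≥ 1, x4 − x1 ≥ -2, x1 − x3 ≥ 3.
Adding all 6 inequalities: the left sides telescope to 0, and the right sides sum to 0 + 0 + 0 + 1 + (-2) + 3 = 2. So 0 ≥ 2, which is false.

Unsatisfiable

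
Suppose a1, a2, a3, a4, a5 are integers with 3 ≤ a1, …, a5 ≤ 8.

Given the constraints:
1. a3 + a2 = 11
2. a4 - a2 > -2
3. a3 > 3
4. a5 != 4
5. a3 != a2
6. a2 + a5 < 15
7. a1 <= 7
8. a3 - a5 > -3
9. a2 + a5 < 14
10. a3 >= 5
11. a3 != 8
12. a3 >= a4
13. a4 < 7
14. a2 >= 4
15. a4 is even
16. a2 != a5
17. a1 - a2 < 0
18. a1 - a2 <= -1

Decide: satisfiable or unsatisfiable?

The assignment a1 = 4, a2 = 5, a3 = 6, a4 = 4, a5 = 7 works:
  constraint 1 holds since a3 + a2 = 11.
  constraint 2 holds since a4 - a2 = -1.
The rest check out directly.

Satisfiable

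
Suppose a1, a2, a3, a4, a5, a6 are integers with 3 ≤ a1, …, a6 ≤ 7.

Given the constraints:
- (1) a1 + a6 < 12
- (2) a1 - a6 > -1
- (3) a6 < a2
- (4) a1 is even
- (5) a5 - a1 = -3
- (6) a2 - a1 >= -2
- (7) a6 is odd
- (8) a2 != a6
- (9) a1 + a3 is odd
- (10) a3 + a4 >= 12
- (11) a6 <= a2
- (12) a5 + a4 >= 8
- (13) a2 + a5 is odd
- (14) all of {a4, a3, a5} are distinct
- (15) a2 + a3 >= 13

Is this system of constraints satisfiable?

The assignment a1 = 6, a2 = 6, a3 = 7, a4 = 6, a5 = 3, a6 = 5 works:
  constraint 1 holds since a1 + a6 = 11.
  constraint 2 holds since a1 - a6 = 1.
The rest check out directly.

Satisfiable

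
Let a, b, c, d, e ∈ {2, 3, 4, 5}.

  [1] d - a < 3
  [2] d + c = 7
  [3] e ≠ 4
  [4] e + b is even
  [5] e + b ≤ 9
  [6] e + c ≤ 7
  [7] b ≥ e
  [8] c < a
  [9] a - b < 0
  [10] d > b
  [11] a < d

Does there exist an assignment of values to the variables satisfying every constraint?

Satisfiable

One satisfying assignment is a = 3, b = 4, c = 2, d = 5, e = 2.
For the less obvious constraints — constraint 1: d - a = 2; constraint 2: d + c = 7; constraint 5: e + b = 6 — and the others hold by inspection.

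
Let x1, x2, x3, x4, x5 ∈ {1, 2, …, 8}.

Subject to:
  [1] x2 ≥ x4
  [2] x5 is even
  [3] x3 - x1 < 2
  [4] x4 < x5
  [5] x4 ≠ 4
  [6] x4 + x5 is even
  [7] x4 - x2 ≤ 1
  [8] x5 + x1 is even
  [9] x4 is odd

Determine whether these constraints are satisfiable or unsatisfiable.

Unsatisfiable

Constraint 9 makes x4 odd and constraint 2 makes x5 even, so x4 + x5 must be odd. Constraint 6 says x4 + x5 is even — contradiction.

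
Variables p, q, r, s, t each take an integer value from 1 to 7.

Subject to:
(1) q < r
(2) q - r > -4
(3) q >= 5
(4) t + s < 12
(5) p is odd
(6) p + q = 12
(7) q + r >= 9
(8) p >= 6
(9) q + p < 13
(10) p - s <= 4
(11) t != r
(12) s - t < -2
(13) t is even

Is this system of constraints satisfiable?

Satisfiable

Try p = 7, q = 5, r = 7, s = 3, t = 6.
Check constraint 2: q - r = -2; constraint 4: t + s = 9; constraint 6: p + q = 12. The remaining constraints are straightforward to verify.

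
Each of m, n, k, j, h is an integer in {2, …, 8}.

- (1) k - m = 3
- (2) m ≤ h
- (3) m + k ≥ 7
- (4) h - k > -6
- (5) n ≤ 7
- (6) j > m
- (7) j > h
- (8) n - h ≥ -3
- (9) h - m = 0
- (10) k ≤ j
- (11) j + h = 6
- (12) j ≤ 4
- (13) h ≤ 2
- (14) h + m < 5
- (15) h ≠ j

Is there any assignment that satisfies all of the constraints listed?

From constraints 2 and 13: m ≤ h ≤ 2. From constraints 10 and 12: k ≤ j ≤ 4. Hence m + k ≤ 6. But constraint 3 requires m + k ≥ 7, and 7 > 6. Contradiction.

Unsatisfiable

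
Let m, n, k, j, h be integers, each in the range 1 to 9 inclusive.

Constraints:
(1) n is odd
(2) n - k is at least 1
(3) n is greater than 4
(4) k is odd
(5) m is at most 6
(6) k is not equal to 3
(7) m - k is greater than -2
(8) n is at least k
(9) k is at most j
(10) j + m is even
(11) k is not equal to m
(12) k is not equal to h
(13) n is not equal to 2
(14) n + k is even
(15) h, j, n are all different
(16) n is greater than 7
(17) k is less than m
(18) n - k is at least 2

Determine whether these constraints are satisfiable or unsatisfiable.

Satisfiable

One satisfying assignment is m = 6, n = 9, k = 5, j = 8, h = 2.
For the less obvious constraints — constraint 2: n - k = 4; constraint 7: m - k = 1; constraint 18: n - k = 4 — and the others hold by inspection.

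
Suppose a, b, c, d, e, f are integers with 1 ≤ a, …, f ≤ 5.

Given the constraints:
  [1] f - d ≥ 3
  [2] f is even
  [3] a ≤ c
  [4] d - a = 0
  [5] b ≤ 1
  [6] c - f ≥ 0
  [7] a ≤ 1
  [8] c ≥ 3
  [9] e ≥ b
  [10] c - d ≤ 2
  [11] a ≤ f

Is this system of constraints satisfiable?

Unsatisfiable

Constraints 1, 6, and 10 give c − f ≥ 0, f − d ≥ 3, d − c ≥ -2.
Adding all 3 inequalities: the left sides telescope to 0, and the right sides sum to 0 + 3 + (-2) = 1. So 0 ≥ 1, which is false.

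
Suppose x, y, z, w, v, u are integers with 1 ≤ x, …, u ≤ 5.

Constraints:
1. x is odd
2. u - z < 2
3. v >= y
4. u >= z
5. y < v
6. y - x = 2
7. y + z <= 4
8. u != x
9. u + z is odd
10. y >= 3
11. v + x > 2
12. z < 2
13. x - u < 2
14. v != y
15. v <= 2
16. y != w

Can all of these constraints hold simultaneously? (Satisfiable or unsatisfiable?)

From constraints 3 and 10: v ≥ y and y ≥ 3, so v ≥ 3. From constraint 15: v ≤ 2. But 2 < 3, so no value of v works.

Unsatisfiable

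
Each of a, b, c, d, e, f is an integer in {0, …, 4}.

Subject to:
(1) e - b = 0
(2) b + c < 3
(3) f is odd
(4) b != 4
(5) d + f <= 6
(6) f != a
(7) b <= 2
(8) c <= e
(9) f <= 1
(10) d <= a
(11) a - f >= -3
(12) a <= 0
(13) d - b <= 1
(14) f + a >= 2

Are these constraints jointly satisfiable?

Unsatisfiable

From constraint 9: f ≤ 1. From constraint 12: a ≤ 0. Hence f + a ≤ 1. But constraint 14 requires f + a ≥ 2, and 2 > 1. Contradiction.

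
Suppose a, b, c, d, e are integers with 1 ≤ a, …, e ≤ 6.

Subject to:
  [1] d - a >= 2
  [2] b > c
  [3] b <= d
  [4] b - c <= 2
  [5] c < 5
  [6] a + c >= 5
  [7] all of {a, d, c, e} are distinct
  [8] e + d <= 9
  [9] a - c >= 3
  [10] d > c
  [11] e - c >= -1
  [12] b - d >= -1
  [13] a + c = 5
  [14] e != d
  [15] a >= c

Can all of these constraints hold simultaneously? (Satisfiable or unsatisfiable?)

Constraints 1, 4, 9, and 12 give a − c ≥ 3, c − b ≥ -2, b − d ≥ -1, d − a ≥ 2.
Adding all 4 inequalities: the left sides telescope to 0, and the right sides sum to 3 + (-2) + (-1) + 2 = 2. So 0 ≥ 2, which is false.

Unsatisfiable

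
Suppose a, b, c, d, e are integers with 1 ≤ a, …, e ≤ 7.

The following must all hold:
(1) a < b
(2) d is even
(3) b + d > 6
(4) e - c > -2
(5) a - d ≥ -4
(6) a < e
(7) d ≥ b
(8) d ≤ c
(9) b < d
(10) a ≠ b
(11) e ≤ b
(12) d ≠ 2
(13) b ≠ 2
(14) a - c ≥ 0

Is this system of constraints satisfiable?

Unsatisfiable

Constraints 6, 8, 9, 11, and 14 give a < e, e ≤ b, b < d, d ≤ c, c ≤ a. Chaining: a < e ≤ b < d ≤ c ≤ a, which forces a < a — impossible.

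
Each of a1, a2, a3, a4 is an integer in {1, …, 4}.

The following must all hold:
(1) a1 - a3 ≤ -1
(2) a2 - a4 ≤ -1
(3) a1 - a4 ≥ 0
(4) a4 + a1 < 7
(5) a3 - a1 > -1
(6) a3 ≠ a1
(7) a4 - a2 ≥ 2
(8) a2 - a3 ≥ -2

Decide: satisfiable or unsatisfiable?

Unsatisfiable

Constraints 1, 3, 7, and 8 give a3 − a1 ≥ 1, a1 − a4 ≥ 0, a4 − a2 ≥ 2, a2 − a3 ≥ -2.
Adding all 4 inequalities: the left sides telescope to 0, and the right sides sum to 1 + 0 + 2 + (-2) = 1. So 0 ≥ 1, which is false.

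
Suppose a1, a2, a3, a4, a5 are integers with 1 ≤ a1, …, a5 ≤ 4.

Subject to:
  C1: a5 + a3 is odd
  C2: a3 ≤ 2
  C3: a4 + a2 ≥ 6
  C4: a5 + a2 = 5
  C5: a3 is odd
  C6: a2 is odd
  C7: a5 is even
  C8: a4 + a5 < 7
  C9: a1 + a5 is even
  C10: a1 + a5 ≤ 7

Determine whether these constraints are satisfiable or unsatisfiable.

The assignment a1 = 2, a2 = 3, a3 = 1, a4 = 4, a5 = 2 works:
  constraint 3 holds since a4 + a2 = 7.
  constraint 4 holds since a5 + a2 = 5.
  constraint 8 holds since a4 + a5 = 6.
The rest check out directly.

Satisfiable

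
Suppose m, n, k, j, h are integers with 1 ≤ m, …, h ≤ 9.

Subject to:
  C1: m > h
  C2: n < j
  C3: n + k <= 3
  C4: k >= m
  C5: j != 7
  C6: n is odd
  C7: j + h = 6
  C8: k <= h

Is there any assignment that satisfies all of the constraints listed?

Constraints 1, 4, and 8 give k ≤ h, h < m, m ≤ k. Chaining: k ≤ h < m ≤ k, which forces k < k — impossible.

Unsatisfiable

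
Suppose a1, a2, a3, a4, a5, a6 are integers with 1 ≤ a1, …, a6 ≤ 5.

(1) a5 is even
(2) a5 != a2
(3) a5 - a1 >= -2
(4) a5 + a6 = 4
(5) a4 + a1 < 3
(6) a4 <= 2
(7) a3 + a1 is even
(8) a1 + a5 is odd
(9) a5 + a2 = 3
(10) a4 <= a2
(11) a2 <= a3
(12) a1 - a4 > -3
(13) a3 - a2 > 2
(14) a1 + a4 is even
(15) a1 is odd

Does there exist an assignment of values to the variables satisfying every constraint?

Try a1 = 1, a2 = 1, a3 = 5, a4 = 1, a5 = 2, a6 = 2.
Check constraint 3: a5 - a1 = 1; constraint 4: a5 + a6 = 4; constraint 5: a4 + a1 = 2. The remaining constraints are straightforward to verify.

Satisfiable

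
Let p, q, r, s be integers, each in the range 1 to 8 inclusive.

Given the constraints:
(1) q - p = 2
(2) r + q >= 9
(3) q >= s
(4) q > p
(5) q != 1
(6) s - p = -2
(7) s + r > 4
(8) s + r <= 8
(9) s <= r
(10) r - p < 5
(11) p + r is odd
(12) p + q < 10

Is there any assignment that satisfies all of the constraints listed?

Take p = 3, q = 5, r = 6, s = 1. Then constraint 1: q - p = 2; constraint 2: r + q = 11, and every other listed constraint is also met.

Satisfiable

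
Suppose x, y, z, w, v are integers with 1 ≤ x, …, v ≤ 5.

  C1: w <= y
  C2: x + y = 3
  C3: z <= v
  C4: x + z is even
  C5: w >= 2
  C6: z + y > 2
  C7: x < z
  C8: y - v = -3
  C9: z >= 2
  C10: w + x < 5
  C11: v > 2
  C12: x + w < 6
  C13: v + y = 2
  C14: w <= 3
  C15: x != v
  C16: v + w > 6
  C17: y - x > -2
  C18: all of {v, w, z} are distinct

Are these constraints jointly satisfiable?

Unsatisfiable

From constraints 3 and 9: v ≥ z ≥ 2. From constraints 1 and 5: y ≥ w ≥ 2. Hence v + y ≥ 4. But constraint 13 requires v + y = 2, and 2 < 4. Contradiction.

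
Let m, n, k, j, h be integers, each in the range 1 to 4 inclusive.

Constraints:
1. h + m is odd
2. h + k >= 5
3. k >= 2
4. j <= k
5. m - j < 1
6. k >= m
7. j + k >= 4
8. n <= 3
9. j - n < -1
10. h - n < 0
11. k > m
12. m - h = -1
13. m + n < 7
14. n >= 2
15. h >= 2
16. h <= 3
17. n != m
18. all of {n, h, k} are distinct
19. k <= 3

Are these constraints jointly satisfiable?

Unsatisfiable

Constraints 3, 8, 14, 15, 16, and 19 confine each of n, h, k to the 2 values {2, 3}.
Constraint 18 requires all 3 of them to be distinct, but only 2 values are available — impossible by the pigeonhole principle.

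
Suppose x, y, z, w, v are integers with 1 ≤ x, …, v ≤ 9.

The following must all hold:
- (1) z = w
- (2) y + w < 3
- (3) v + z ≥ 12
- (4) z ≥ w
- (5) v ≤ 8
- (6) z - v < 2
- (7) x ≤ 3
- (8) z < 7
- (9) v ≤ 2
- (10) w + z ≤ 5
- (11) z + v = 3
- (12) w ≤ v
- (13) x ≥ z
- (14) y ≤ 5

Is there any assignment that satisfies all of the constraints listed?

Unsatisfiable

From constraint 5: v ≤ 8. From constraints 7 and 13: z ≤ x ≤ 3. Hence v + z ≤ 11. But constraint 3 requires v + z ≥ 12, and 12 > 11. Contradiction.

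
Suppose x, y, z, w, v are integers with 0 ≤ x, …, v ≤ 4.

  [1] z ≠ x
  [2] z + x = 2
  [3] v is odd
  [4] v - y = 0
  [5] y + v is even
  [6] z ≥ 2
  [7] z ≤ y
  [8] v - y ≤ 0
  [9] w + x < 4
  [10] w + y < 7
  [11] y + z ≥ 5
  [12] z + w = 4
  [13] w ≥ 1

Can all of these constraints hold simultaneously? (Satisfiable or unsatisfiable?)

One satisfying assignment is x = 0, y = 3, z = 2, w = 2, v = 3.
For the less obvious constraints — constraint 2: z + x = 2; constraint 4: v - y = 0; constraint 8: v - y = 0 — and the others hold by inspection.

Satisfiable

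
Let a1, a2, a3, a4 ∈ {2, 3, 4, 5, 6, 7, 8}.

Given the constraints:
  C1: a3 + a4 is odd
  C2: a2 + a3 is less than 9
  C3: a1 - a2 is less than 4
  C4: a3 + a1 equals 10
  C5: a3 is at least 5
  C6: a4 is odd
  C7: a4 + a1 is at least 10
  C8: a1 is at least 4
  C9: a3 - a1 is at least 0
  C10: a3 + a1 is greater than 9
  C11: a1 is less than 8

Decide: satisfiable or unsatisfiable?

Satisfiable

Try a1 = 4, a2 = 2, a3 = 6, a4 = 7.
Check constraint 2: a2 + a3 = 8; constraint 3: a1 - a2 = 2. The remaining constraints are straightforward to verify.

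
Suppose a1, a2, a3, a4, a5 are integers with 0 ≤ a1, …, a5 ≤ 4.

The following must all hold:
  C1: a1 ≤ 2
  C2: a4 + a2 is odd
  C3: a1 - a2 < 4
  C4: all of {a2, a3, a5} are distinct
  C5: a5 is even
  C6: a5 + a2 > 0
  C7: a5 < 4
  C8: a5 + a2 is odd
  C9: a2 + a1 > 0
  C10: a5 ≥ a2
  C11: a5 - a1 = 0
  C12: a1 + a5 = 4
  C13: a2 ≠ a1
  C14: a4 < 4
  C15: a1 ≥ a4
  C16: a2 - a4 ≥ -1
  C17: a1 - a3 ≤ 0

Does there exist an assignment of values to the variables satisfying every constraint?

Satisfiable

The assignment a1 = 2, a2 = 1, a3 = 4, a4 = 0, a5 = 2 works:
  constraint 3 holds since a1 - a2 = 1.
  constraint 6 holds since a5 + a2 = 3.
  constraint 9 holds since a2 + a1 = 3.
The rest check out directly.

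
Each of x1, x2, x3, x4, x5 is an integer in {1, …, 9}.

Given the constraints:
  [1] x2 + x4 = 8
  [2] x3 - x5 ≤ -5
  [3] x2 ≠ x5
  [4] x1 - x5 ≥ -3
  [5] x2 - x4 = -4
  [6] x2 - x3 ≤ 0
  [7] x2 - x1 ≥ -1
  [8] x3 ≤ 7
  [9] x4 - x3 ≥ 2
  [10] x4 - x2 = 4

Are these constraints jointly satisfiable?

Unsatisfiable

Constraints 2, 4, 6, and 7 give x5 − x3 ≥ 5, x3 − x2 ≥ 0, x2 − x1 ≥ -1, x1 − x5 ≥ -3.
Adding all 4 inequalities: the left sides telescope to 0, and the right sides sum to 5 + 0 + (-1) + (-3) = 1. So 0 ≥ 1, which is false.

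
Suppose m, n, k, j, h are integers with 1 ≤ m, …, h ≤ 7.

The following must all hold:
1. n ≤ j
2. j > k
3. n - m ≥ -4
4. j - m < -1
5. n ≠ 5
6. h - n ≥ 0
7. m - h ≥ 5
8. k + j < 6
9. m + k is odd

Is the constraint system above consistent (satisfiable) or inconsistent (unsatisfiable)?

Constraints 3, 6, and 7 give n − m ≥ -4, m − h ≥ 5, h − n ≥ 0.
Adding all 3 inequalities: the left sides telescope to 0, and the right sides sum to (-4) + 5 + 0 = 1. So 0 ≥ 1, which is false.

Unsatisfiable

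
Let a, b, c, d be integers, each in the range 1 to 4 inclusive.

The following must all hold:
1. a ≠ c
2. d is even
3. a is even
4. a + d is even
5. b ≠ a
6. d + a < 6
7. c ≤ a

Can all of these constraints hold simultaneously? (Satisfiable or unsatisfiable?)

Take a = 2, b = 1, c = 1, d = 2. Then constraint 2: d = 2 is even; constraint 6: d + a = 4, and every other listed constraint is also met.

Satisfiable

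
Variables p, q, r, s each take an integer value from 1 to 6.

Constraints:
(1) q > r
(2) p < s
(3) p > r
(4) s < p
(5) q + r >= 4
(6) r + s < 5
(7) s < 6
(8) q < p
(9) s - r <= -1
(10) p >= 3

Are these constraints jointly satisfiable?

Constraints 1, 2, 8, and 9 give r < q, q < p, p < s, s < r. Chaining: r < q < p < s < r, which forces r < r — impossible.

Unsatisfiable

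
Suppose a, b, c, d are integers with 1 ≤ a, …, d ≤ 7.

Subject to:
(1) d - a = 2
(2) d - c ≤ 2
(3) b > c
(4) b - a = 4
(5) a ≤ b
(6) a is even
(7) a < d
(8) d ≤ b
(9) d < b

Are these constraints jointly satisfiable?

Satisfiable

The assignment a = 2, b = 6, c = 3, d = 4 works:
  constraint 1 holds since d - a = 2.
  constraint 2 holds since d - c = 1.
  constraint 4 holds since b - a = 4.
The rest check out directly.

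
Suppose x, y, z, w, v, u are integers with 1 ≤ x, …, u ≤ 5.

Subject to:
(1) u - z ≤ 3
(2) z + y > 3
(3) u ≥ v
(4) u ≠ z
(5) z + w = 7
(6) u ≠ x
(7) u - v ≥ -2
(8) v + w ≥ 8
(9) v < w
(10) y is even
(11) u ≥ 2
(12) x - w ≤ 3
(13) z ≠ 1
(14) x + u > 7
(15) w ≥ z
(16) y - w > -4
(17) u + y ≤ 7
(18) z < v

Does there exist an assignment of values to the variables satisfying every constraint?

Try x = 5, y = 4, z = 2, w = 5, v = 3, u = 3.
Check constraint 1: u - z = 1; constraint 2: z + y = 6. The remaining constraints are straightforward to verify.

Satisfiable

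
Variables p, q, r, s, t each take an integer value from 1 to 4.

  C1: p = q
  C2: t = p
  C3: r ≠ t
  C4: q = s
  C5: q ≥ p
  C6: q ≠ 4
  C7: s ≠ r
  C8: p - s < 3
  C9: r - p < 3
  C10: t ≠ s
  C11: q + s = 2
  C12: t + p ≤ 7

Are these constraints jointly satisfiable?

From constraints 1, 2, and 4, t = p = q = s, so t = s. But constraint 10 says t ≠ s. Contradiction.

Unsatisfiable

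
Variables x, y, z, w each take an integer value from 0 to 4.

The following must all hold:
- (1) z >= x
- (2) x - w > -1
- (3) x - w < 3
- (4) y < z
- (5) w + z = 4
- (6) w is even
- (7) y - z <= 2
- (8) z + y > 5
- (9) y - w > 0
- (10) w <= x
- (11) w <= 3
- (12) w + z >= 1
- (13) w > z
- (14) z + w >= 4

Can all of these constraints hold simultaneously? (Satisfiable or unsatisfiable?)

Unsatisfiable

Constraints 4, 9, and 13 give z < w, w < y, y < z. Chaining: z < w < y < z, which forces z < z — impossible.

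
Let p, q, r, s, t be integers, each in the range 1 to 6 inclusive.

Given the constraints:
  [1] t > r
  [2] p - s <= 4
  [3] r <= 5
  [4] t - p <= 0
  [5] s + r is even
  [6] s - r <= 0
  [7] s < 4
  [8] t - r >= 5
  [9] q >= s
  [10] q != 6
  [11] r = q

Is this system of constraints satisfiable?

Unsatisfiable

Constraints 2, 4, 6, and 8 give r − s ≥ 0, s − p ≥ -4, p − t ≥ 0, t − r ≥ 5.
Adding all 4 inequalities: the left sides telescope to 0, and the right sides sum to 0 + (-4) + 0 + 5 = 1. So 0 ≥ 1, which is false.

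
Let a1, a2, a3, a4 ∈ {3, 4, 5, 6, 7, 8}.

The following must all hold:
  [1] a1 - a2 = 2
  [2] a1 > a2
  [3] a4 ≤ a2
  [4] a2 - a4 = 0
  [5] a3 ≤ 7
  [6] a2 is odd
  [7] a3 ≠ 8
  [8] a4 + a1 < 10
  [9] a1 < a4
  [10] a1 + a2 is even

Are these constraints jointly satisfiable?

Constraints 2, 3, and 9 give a1 < a4, a4 ≤ a2, a2 < a1. Chaining: a1 < a4 ≤ a2 < a1, which forces a1 < a1 — impossible.

Unsatisfiable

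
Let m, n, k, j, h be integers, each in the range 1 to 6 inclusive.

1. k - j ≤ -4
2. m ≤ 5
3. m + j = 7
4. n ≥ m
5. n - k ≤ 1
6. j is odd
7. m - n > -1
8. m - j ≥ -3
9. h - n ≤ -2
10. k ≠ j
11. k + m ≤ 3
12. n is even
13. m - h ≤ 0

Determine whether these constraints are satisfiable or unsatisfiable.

Constraints 1, 5, 8, 9, and 13 give h − m ≥ 0, m − j ≥ -3, j − k ≥ 4, k − n ≥ -1, n − h ≥ 2.
Adding all 5 inequalities: the left sides telescope to 0, and the right sides sum to 0 + (-3) + 4 + (-1) + 2 = 2. So 0 ≥ 2, which is false.

Unsatisfiable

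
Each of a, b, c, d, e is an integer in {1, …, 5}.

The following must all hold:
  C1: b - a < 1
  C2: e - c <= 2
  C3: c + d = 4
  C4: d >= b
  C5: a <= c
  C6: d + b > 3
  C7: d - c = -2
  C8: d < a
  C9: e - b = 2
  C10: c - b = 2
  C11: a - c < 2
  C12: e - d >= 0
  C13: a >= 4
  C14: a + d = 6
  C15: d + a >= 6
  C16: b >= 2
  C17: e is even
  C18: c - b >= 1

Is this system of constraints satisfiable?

From constraints 5 and 13: c ≥ a ≥ 4. From constraints 4 and 16: d ≥ b ≥ 2. Hence c + d ≥ 6. But constraint 3 requires c + d = 4, and 4 < 6. Contradiction.

Unsatisfiable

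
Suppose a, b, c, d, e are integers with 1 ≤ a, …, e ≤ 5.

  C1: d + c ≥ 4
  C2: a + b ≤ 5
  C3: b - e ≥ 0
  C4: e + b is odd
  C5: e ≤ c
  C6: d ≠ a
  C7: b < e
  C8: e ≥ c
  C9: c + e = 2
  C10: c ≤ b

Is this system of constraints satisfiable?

Constraints 5, 7, and 10 give b < e, e ≤ c, c ≤ b. Chaining: b < e ≤ c ≤ b, which forces b < b — impossible.

Unsatisfiable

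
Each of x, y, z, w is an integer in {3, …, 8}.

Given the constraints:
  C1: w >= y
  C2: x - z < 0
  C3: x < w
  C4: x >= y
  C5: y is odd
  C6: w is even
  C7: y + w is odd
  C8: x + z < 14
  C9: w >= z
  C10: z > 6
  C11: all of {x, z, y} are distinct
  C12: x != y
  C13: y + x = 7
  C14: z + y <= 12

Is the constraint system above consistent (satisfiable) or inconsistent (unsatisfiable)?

Take x = 4, y = 3, z = 7, w = 8. Then constraint 2: x - z = -3; constraint 8: x + z = 11; constraint 13: y + x = 7, and every other listed constraint is also met.

Satisfiable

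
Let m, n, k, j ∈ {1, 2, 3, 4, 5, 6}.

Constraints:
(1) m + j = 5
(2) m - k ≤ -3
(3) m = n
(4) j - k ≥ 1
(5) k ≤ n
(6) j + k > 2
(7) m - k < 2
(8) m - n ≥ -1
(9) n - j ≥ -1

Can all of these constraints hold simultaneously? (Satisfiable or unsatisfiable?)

Unsatisfiable

Constraints 2, 4, 8, and 9 give j − k ≥ 1, k − m ≥ 3, m − n ≥ -1, n − j ≥ -1.
Adding all 4 inequalities: the left sides telescope to 0, and the right sides sum to 1 + 3 + (-1) + (-1) = 2. So 0 ≥ 2, which is false.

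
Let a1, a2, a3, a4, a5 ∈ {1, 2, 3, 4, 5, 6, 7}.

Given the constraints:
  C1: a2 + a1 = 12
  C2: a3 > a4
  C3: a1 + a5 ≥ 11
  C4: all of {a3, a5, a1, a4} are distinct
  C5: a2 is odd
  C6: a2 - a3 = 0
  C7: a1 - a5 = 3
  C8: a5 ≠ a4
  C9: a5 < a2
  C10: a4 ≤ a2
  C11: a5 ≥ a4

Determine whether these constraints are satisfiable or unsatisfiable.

Satisfiable

Try a1 = 7, a2 = 5, a3 = 5, a4 = 1, a5 = 4.
Check constraint 1: a2 + a1 = 12; constraint 3: a1 + a5 = 11; constraint 6: a2 - a3 = 0. The remaining constraints are straightforward to verify.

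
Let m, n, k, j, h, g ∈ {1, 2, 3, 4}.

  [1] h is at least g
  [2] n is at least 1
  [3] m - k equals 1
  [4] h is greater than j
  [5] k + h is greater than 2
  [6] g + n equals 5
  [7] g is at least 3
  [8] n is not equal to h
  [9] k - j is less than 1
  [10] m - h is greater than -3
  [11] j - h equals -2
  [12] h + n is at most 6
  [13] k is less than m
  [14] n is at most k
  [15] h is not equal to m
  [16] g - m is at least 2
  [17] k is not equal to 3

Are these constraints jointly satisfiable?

Setting (m, n, k, j, h, g) = (2, 1, 1, 2, 4, 4) satisfies everything: constraint 3: m - k = 1; constraint 5: k + h = 5, and the others follow.

Satisfiable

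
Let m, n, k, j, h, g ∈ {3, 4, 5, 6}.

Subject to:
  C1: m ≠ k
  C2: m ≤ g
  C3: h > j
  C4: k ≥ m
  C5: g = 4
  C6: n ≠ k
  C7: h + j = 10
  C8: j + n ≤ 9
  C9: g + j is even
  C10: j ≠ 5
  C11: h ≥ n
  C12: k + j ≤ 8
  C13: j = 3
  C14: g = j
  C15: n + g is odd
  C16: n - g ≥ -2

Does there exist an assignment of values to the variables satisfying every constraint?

Unsatisfiable

Constraint 5 fixes g = 4 and constraint 13 fixes j = 3, but constraint 14 requires g = j. Since 4 ≠ 3, contradiction.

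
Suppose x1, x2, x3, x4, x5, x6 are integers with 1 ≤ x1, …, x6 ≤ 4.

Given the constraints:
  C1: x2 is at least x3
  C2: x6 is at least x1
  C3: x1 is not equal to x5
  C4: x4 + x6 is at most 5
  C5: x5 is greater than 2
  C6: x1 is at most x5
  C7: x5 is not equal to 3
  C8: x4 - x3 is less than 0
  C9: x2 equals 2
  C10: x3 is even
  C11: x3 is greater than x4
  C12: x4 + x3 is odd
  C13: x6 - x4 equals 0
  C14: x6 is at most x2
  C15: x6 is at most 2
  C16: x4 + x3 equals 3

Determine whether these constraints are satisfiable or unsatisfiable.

Setting (x1, x2, x3, x4, x5, x6) = (1, 2, 2, 1, 4, 1) satisfies everything: constraint 4: x4 + x6 = 2; constraint 8: x4 - x3 = -1; constraint 13: x6 - x4 = 0, and the others follow.

Satisfiable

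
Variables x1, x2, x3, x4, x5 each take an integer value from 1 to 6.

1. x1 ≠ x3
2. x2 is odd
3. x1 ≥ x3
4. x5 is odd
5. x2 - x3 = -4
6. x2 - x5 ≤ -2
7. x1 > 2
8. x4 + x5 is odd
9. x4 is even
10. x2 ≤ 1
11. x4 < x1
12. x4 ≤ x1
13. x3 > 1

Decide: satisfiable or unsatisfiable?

Try x1 = 6, x2 = 1, x3 = 5, x4 = 2, x5 = 3.
Check constraint 5: x2 - x3 = -4; constraint 6: x2 - x5 = -2. The remaining constraints are straightforward to verify.

Satisfiable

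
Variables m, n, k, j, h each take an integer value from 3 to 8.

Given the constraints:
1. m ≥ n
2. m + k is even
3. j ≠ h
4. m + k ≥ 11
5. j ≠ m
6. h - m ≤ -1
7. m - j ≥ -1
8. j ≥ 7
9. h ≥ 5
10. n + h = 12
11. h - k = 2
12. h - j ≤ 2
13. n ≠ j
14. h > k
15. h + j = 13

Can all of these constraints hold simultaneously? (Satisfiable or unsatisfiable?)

The assignment m = 8, n = 6, k = 4, j = 7, h = 6 works:
  constraint 4 holds since m + k = 12.
  constraint 6 holds since h - m = -2.
  constraint 7 holds since m - j = 1.
The rest check out directly.

Satisfiable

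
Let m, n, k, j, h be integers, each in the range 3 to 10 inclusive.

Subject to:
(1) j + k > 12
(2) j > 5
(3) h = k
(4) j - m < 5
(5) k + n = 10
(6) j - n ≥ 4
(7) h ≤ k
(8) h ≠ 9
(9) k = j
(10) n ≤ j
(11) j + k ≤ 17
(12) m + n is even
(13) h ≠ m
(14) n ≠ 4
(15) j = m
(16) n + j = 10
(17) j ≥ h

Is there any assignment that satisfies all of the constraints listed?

From constraints 3, 9, and 15, h = k = j = m, so h = m. But constraint 13 says h ≠ m. Contradiction.

Unsatisfiable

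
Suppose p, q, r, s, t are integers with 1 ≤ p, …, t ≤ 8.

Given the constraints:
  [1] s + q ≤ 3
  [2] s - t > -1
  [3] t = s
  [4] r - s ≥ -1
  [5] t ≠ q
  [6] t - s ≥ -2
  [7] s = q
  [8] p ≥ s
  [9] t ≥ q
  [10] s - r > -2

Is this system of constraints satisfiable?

From constraints 3 and 7, t = s = q, so t = q. But constraint 5 says t ≠ q. Contradiction.

Unsatisfiable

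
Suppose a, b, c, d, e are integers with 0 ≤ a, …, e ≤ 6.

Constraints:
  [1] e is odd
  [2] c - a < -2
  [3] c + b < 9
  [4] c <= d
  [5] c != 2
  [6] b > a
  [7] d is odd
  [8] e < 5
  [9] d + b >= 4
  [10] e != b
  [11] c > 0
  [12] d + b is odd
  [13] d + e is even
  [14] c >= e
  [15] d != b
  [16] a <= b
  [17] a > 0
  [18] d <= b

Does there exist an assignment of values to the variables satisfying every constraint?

The assignment a = 5, b = 6, c = 1, d = 1, e = 1 works:
  constraint 2 holds since c - a = -4.
  constraint 3 holds since c + b = 7.
  constraint 9 holds since d + b = 7.
The rest check out directly.

Satisfiable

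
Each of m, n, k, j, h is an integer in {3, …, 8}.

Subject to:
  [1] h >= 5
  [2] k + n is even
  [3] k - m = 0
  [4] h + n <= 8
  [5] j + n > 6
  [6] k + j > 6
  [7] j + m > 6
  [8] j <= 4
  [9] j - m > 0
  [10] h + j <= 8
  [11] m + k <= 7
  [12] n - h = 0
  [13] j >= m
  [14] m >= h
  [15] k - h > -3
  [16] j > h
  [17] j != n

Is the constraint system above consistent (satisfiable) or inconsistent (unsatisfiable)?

Unsatisfiable

From constraints 1 and 14: m ≥ h and h ≥ 5, so m ≥ 5. From constraints 8 and 13: m ≤ j and j ≤ 4, so m ≤ 4. But 4 < 5, so no value of m works.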